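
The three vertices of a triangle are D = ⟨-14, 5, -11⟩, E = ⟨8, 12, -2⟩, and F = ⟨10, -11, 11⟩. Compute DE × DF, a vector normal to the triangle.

(298, -268, -520)

DE = (22, 7, 9)
DF = (24, -16, 22)
i: 7·22 - 9·(-16) = 154 - (-144) = 298
j: 9·24 - 22·22 = 216 - 484 = -268
k: 22·(-16) - 7·24 = -352 - 168 = -520
DE × DF = (298, -268, -520)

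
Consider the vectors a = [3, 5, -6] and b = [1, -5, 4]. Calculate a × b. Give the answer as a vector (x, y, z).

i: 5·4 - (-6)·(-5) = 20 - 30 = -10
j: (-6)·1 - 3·4 = -6 - 12 = -18
k: 3·(-5) - 5·1 = -15 - 5 = -20
a × b = (-10, -18, -20)

(-10, -18, -20)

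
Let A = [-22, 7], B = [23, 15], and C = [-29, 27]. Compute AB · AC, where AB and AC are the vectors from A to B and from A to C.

-155

AB = B − A = (45, 8)
AC = C − A = (-7, 20)
AB · AC = 45·(-7) + 8·20 = -315 + 160 = -155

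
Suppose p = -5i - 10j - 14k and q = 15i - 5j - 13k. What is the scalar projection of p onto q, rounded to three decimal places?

p · q = (-5)·15 + (-10)·(-5) + (-14)·(-13) = -75 + 50 + 182 = 157
|q| = √(225 + 25 + 169) = √419 ≈ 20.4695
comp_q p = 157 / √419 ≈ 7.670

7.670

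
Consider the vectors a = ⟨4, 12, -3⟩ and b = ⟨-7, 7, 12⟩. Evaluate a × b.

i: 12·12 - (-3)·7 = 144 - (-21) = 165
j: (-3)·(-7) - 4·12 = 21 - 48 = -27
k: 4·7 - 12·(-7) = 28 - (-84) = 112
a × b = (165, -27, 112)

(165, -27, 112)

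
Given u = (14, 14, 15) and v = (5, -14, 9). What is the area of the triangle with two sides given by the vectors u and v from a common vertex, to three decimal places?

i: 14·9 - 15·(-14) = 126 - (-210) = 336
j: 15·5 - 14·9 = 75 - 126 = -51
k: 14·(-14) - 14·5 = -196 - 70 = -266
u × v = (336, -51, -266)
|u × v| = √(336² + (-51)² + (-266)²) = √186253 ≈ 431.5704
area = ½ · 431.5704 ≈ 215.785

215.785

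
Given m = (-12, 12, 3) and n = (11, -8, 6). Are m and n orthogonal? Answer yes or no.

no

m · n = (-12)·11 + 12·(-8) + 3·6 = -132 - 96 + 18 = -210
Nonzero, so the vectors are not orthogonal.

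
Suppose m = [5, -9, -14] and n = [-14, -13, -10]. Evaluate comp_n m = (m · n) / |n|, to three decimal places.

8.672

m · n = 5·(-14) + (-9)·(-13) + (-14)·(-10) = -70 + 117 + 140 = 187
|n| = √(196 + 169 + 100) = √465 ≈ 21.5639
comp_n m = 187 / √465 ≈ 8.672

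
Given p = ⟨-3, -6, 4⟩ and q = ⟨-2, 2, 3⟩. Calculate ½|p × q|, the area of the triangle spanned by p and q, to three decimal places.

i: (-6)·3 - 4·2 = -18 - 8 = -26
j: 4·(-2) - (-3)·3 = -8 - (-9) = 1
k: (-3)·2 - (-6)·(-2) = -6 - 12 = -18
p × q = (-26, 1, -18)
|p × q| = √((-26)² + 1² + (-18)²) = √1001 ≈ 31.6386
area = ½ · 31.6386 ≈ 15.819

15.819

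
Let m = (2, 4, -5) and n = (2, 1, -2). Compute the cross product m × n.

(-3, -6, -6)

i: 4·(-2) - (-5)·1 = -8 - (-5) = -3
j: (-5)·2 - 2·(-2) = -10 - (-4) = -6
k: 2·1 - 4·2 = 2 - 8 = -6
m × n = (-3, -6, -6)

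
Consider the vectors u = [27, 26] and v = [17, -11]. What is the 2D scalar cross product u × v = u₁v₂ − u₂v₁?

-739

27·(-11) - 26·17 = -297 - 442 = -739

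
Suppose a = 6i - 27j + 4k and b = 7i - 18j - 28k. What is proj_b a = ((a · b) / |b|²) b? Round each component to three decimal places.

(2.517, -6.472, -10.067)

a · b = 6·7 + (-27)·(-18) + 4·(-28) = 42 + 486 - 112 = 416
|b|² = 49 + 324 + 784 = 1157
proj_b a = (416/1157) · (7, -18, -28) ≈ (2.517, -6.472, -10.067)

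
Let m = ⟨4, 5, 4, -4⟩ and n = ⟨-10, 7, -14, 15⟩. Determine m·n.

m · n = 4·(-10) + 5·7 + 4·(-14) + (-4)·15 = -40 + 35 - 56 - 60 = -121

-121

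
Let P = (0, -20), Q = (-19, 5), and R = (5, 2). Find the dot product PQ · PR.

PQ = Q − P = (-19, 25)
PR = R − P = (5, 22)
PQ · PR = (-19)·5 + 25·22 = -95 + 550 = 455

455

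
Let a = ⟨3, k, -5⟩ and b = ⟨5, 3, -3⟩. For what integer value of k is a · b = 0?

-10

a · b = 3·5 + k·3 + (-5)·(-3) = 30 + 3k
Set equal to 0: 3k = -30, so k = -10.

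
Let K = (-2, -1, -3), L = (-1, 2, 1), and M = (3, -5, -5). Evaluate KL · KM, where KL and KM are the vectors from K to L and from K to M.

-15

KL = L − K = (1, 3, 4)
KM = M − K = (5, -4, -2)
KL · KM = 1·5 + 3·(-4) + 4·(-2) = 5 - 12 - 8 = -15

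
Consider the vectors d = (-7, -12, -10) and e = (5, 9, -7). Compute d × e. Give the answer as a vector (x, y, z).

(174, -99, -3)

i: (-12)·(-7) - (-10)·9 = 84 - (-90) = 174
j: (-10)·5 - (-7)·(-7) = -50 - 49 = -99
k: (-7)·9 - (-12)·5 = -63 - (-60) = -3
d × e = (174, -99, -3)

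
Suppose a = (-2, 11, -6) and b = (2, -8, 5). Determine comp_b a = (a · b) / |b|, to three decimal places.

a · b = (-2)·2 + 11·(-8) + (-6)·5 = -4 - 88 - 30 = -122
|b| = √(4 + 64 + 25) = √93 ≈ 9.6437
comp_b a = -122 / √93 ≈ -12.651

-12.651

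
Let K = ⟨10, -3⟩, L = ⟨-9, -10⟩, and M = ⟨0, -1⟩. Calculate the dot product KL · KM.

176

KL = L − K = (-19, -7)
KM = M − K = (-10, 2)
KL · KM = (-19)·(-10) + (-7)·2 = 190 - 14 = 176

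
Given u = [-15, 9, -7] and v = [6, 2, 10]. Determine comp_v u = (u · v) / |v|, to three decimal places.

-12.001

u · v = (-15)·6 + 9·2 + (-7)·10 = -90 + 18 - 70 = -142
|v| = √(36 + 4 + 100) = √140 ≈ 11.8322
comp_v u = -142 / √140 ≈ -12.001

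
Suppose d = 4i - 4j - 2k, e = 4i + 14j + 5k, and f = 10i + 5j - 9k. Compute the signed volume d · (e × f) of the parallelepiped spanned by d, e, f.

e × f:
i: 14·(-9) - 5·5 = -126 - 25 = -151
j: 5·10 - 4·(-9) = 50 - (-36) = 86
k: 4·5 - 14·10 = 20 - 140 = -120
e × f = (-151, 86, -120)
d · (e × f) = 4·(-151) + (-4)·86 + (-2)·(-120) = -604 - 344 + 240 = -708

-708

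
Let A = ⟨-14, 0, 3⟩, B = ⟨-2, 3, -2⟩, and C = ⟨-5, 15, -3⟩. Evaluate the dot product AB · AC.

183

AB = B − A = (12, 3, -5)
AC = C − A = (9, 15, -6)
AB · AC = 12·9 + 3·15 + (-5)·(-6) = 108 + 45 + 30 = 183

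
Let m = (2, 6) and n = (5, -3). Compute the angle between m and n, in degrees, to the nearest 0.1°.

102.5

m · n = 2·5 + 6·(-3) = 10 - 18 = -8
|m|² = 4 + 36 = 40,  |m| = √40 ≈ 6.324555
|n|² = 25 + 9 = 34,  |n| = √34 ≈ 5.830952
cos θ = -8 / (6.324555 · 5.830952) ≈ -0.21693
θ = arccos(-0.21693) ≈ 102.5°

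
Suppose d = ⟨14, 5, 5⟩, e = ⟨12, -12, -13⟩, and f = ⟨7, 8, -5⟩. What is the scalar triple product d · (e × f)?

e × f:
i: (-12)·(-5) - (-13)·8 = 60 - (-104) = 164
j: (-13)·7 - 12·(-5) = -91 - (-60) = -31
k: 12·8 - (-12)·7 = 96 - (-84) = 180
e × f = (164, -31, 180)
d · (e × f) = 14·164 + 5·(-31) + 5·180 = 2296 - 155 + 900 = 3041

3041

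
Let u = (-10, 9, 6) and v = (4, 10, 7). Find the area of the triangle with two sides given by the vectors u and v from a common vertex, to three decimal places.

i: 9·7 - 6·10 = 63 - 60 = 3
j: 6·4 - (-10)·7 = 24 - (-70) = 94
k: (-10)·10 - 9·4 = -100 - 36 = -136
u × v = (3, 94, -136)
|u × v| = √(3² + 94² + (-136)²) = √27341 ≈ 165.3511
area = ½ · 165.3511 ≈ 82.676

82.676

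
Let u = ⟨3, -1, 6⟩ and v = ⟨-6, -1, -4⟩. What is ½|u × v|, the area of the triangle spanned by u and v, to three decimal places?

13.757

i: (-1)·(-4) - 6·(-1) = 4 - (-6) = 10
j: 6·(-6) - 3·(-4) = -36 - (-12) = -24
k: 3·(-1) - (-1)·(-6) = -3 - 6 = -9
u × v = (10, -24, -9)
|u × v| = √(10² + (-24)² + (-9)²) = √757 ≈ 27.5136
area = ½ · 27.5136 ≈ 13.757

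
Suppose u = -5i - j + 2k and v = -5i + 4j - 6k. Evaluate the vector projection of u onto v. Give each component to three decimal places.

u · v = (-5)·(-5) + (-1)·4 + 2·(-6) = 25 - 4 - 12 = 9
|v|² = 25 + 16 + 36 = 77
proj_v u = (9/77) · (-5, 4, -6) ≈ (-0.584, 0.468, -0.701)

(-0.584, 0.468, -0.701)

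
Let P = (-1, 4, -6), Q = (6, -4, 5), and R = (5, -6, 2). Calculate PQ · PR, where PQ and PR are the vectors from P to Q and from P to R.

PQ = Q − P = (7, -8, 11)
PR = R − P = (6, -10, 8)
PQ · PR = 7·6 + (-8)·(-10) + 11·8 = 42 + 80 + 88 = 210

210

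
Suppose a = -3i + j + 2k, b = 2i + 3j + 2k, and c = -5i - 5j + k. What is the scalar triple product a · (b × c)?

b × c:
i: 3·1 - 2·(-5) = 3 - (-10) = 13
j: 2·(-5) - 2·1 = -10 - 2 = -12
k: 2·(-5) - 3·(-5) = -10 - (-15) = 5
b × c = (13, -12, 5)
a · (b × c) = (-3)·13 + 1·(-12) + 2·5 = -39 - 12 + 10 = -41

-41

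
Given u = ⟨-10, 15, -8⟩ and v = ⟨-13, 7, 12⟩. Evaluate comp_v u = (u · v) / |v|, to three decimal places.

7.306

u · v = (-10)·(-13) + 15·7 + (-8)·12 = 130 + 105 - 96 = 139
|v| = √(169 + 49 + 144) = √362 ≈ 19.0263
comp_v u = 139 / √362 ≈ 7.306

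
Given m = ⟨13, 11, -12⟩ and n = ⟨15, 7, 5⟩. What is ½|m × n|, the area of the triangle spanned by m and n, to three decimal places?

i: 11·5 - (-12)·7 = 55 - (-84) = 139
j: (-12)·15 - 13·5 = -180 - 65 = -245
k: 13·7 - 11·15 = 91 - 165 = -74
m × n = (139, -245, -74)
|m × n| = √(139² + (-245)² + (-74)²) = √84822 ≈ 291.2422
area = ½ · 291.2422 ≈ 145.621

145.621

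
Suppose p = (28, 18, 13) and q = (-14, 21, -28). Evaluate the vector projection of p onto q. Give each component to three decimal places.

p · q = 28·(-14) + 18·21 + 13·(-28) = -392 + 378 - 364 = -378
|q|² = 196 + 441 + 784 = 1421
proj_q p = (-378/1421) · (-14, 21, -28) ≈ (3.724, -5.586, 7.448)

(3.724, -5.586, 7.448)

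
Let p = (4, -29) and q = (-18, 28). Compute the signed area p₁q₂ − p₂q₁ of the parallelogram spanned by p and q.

4·28 - (-29)·(-18) = 112 - 522 = -410

-410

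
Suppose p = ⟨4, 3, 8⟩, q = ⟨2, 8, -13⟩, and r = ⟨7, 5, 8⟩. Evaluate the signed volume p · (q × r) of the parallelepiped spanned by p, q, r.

-173

q × r:
i: 8·8 - (-13)·5 = 64 - (-65) = 129
j: (-13)·7 - 2·8 = -91 - 16 = -107
k: 2·5 - 8·7 = 10 - 56 = -46
q × r = (129, -107, -46)
p · (q × r) = 4·129 + 3·(-107) + 8·(-46) = 516 - 321 - 368 = -173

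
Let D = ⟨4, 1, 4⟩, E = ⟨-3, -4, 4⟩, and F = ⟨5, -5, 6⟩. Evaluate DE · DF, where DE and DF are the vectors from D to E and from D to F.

23

DE = E − D = (-7, -5, 0)
DF = F − D = (1, -6, 2)
DE · DF = (-7)·1 + (-5)·(-6) + 0·2 = -7 + 30 + 0 = 23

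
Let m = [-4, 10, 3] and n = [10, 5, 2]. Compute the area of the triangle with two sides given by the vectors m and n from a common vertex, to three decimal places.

i: 10·2 - 3·5 = 20 - 15 = 5
j: 3·10 - (-4)·2 = 30 - (-8) = 38
k: (-4)·5 - 10·10 = -20 - 100 = -120
m × n = (5, 38, -120)
|m × n| = √(5² + 38² + (-120)²) = √15869 ≈ 125.9722
area = ½ · 125.9722 ≈ 62.986

62.986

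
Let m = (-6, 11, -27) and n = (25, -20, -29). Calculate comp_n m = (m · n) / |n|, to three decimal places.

m · n = (-6)·25 + 11·(-20) + (-27)·(-29) = -150 - 220 + 783 = 413
|n| = √(625 + 400 + 841) = √1866 ≈ 43.1972
comp_n m = 413 / √1866 ≈ 9.561

9.561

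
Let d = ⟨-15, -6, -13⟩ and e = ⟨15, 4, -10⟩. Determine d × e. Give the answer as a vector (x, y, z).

(112, -345, 30)

i: (-6)·(-10) - (-13)·4 = 60 - (-52) = 112
j: (-13)·15 - (-15)·(-10) = -195 - 150 = -345
k: (-15)·4 - (-6)·15 = -60 - (-90) = 30
d × e = (112, -345, 30)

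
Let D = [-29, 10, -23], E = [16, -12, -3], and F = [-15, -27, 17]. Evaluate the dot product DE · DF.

DE = E − D = (45, -22, 20)
DF = F − D = (14, -37, 40)
DE · DF = 45·14 + (-22)·(-37) + 20·40 = 630 + 814 + 800 = 2244

2244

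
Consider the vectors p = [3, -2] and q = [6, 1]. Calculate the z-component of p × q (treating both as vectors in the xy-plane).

15

3·1 - (-2)·6 = 3 - (-12) = 15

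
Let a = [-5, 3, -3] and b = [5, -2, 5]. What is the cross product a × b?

(9, 10, -5)

i: 3·5 - (-3)·(-2) = 15 - 6 = 9
j: (-3)·5 - (-5)·5 = -15 - (-25) = 10
k: (-5)·(-2) - 3·5 = 10 - 15 = -5
a × b = (9, 10, -5)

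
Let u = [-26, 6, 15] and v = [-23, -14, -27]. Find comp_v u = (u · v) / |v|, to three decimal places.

u · v = (-26)·(-23) + 6·(-14) + 15·(-27) = 598 - 84 - 405 = 109
|v| = √(529 + 196 + 729) = √1454 ≈ 38.1314
comp_v u = 109 / √1454 ≈ 2.859

2.859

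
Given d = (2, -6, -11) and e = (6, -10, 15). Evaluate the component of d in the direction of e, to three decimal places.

-4.895

d · e = 2·6 + (-6)·(-10) + (-11)·15 = 12 + 60 - 165 = -93
|e| = √(36 + 100 + 225) = √361 ≈ 19.0000
comp_e d = -93 / √361 ≈ -4.895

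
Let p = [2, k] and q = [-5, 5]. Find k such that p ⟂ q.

2

p · q = 2·(-5) + k·5 = -10 + 5k
Set equal to 0: 5k = 10, so k = 2.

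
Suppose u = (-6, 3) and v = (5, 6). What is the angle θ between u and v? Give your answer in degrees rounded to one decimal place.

u · v = (-6)·5 + 3·6 = -30 + 18 = -12
|u|² = 36 + 9 = 45,  |u| = √45 ≈ 6.708204
|v|² = 25 + 36 = 61,  |v| = √61 ≈ 7.810250
cos θ = -12 / (6.708204 · 7.810250) ≈ -0.22904
θ = arccos(-0.22904) ≈ 103.2°

103.2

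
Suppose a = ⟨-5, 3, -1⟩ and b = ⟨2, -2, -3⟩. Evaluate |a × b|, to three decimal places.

20.640

i: 3·(-3) - (-1)·(-2) = -9 - 2 = -11
j: (-1)·2 - (-5)·(-3) = -2 - 15 = -17
k: (-5)·(-2) - 3·2 = 10 - 6 = 4
a × b = (-11, -17, 4)
|a × b| = √((-11)² + (-17)² + 4²) = √426 ≈ 20.6398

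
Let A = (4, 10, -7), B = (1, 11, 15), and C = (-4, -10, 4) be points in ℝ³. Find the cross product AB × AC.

AB = (-3, 1, 22)
AC = (-8, -20, 11)
i: 1·11 - 22·(-20) = 11 - (-440) = 451
j: 22·(-8) - (-3)·11 = -176 - (-33) = -143
k: (-3)·(-20) - 1·(-8) = 60 - (-8) = 68
AB × AC = (451, -143, 68)

(451, -143, 68)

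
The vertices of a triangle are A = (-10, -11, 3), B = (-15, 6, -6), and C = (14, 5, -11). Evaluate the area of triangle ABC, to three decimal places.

AB = (-5, 17, -9),  AC = (24, 16, -14)
i: 17·(-14) - (-9)·16 = -238 - (-144) = -94
j: (-9)·24 - (-5)·(-14) = -216 - 70 = -286
k: (-5)·16 - 17·24 = -80 - 408 = -488
AB × AC = (-94, -286, -488)
|AB × AC| = √328776 ≈ 573.3899
area = ½ · 573.3899 ≈ 286.695

286.695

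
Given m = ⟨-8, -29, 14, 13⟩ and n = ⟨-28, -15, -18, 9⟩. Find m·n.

524

m · n = (-8)·(-28) + (-29)·(-15) + 14·(-18) + 13·9 = 224 + 435 - 252 + 117 = 524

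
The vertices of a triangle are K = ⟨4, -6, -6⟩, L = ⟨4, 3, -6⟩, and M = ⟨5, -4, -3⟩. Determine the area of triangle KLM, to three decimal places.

KL = (0, 9, 0),  KM = (1, 2, 3)
i: 9·3 - 0·2 = 27 - 0 = 27
j: 0·1 - 0·3 = 0 - 0 = 0
k: 0·2 - 9·1 = 0 - 9 = -9
KL × KM = (27, 0, -9)
|KL × KM| = √810 ≈ 28.4605
area = ½ · 28.4605 ≈ 14.230

14.230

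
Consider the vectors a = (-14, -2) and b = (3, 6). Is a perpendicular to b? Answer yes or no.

no

a · b = (-14)·3 + (-2)·6 = -42 - 12 = -54
Nonzero, so the vectors are not orthogonal.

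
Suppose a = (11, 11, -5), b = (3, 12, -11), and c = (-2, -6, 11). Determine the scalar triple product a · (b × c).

575

b × c:
i: 12·11 - (-11)·(-6) = 132 - 66 = 66
j: (-11)·(-2) - 3·11 = 22 - 33 = -11
k: 3·(-6) - 12·(-2) = -18 - (-24) = 6
b × c = (66, -11, 6)
a · (b × c) = 11·66 + 11·(-11) + (-5)·6 = 726 - 121 - 30 = 575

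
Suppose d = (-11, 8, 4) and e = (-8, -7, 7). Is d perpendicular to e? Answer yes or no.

no

d · e = (-11)·(-8) + 8·(-7) + 4·7 = 88 - 56 + 28 = 60
Nonzero, so the vectors are not orthogonal.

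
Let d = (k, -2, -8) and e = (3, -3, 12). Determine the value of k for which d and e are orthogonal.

d · e = k·3 + (-2)·(-3) + (-8)·12 = -90 + 3k
Set equal to 0: 3k = 90, so k = 30.

30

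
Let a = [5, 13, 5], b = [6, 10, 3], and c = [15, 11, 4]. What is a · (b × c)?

b × c:
i: 10·4 - 3·11 = 40 - 33 = 7
j: 3·15 - 6·4 = 45 - 24 = 21
k: 6·11 - 10·15 = 66 - 150 = -84
b × c = (7, 21, -84)
a · (b × c) = 5·7 + 13·21 + 5·(-84) = 35 + 273 - 420 = -112

-112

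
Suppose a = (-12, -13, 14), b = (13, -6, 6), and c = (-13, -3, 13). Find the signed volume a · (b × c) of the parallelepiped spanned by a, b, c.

2293

b × c:
i: (-6)·13 - 6·(-3) = -78 - (-18) = -60
j: 6·(-13) - 13·13 = -78 - 169 = -247
k: 13·(-3) - (-6)·(-13) = -39 - 78 = -117
b × c = (-60, -247, -117)
a · (b × c) = (-12)·(-60) + (-13)·(-247) + 14·(-117) = 720 + 3211 - 1638 = 2293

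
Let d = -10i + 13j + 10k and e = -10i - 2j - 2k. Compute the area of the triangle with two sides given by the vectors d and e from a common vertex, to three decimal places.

i: 13·(-2) - 10·(-2) = -26 - (-20) = -6
j: 10·(-10) - (-10)·(-2) = -100 - 20 = -120
k: (-10)·(-2) - 13·(-10) = 20 - (-130) = 150
d × e = (-6, -120, 150)
|d × e| = √((-6)² + (-120)² + 150²) = √36936 ≈ 192.1874
area = ½ · 192.1874 ≈ 96.094

96.094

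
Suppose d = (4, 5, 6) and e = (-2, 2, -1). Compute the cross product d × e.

i: 5·(-1) - 6·2 = -5 - 12 = -17
j: 6·(-2) - 4·(-1) = -12 - (-4) = -8
k: 4·2 - 5·(-2) = 8 - (-10) = 18
d × e = (-17, -8, 18)

(-17, -8, 18)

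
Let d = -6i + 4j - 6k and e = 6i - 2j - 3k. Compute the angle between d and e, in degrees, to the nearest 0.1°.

113.3

d · e = (-6)·6 + 4·(-2) + (-6)·(-3) = -36 - 8 + 18 = -26
|d|² = 36 + 16 + 36 = 88,  |d| = √88 ≈ 9.380832
|e|² = 36 + 4 + 9 = 49,  |e| = √49 ≈ 7.000000
cos θ = -26 / (9.380832 · 7.000000) ≈ -0.39594
θ = arccos(-0.39594) ≈ 113.3°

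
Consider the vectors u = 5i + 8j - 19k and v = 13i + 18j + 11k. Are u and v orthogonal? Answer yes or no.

yes

u · v = 5·13 + 8·18 + (-19)·11 = 65 + 144 - 209 = 0
Zero, so the vectors are orthogonal.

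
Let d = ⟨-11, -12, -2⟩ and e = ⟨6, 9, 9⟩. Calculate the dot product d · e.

d · e = (-11)·6 + (-12)·9 + (-2)·9 = -66 - 108 - 18 = -192

-192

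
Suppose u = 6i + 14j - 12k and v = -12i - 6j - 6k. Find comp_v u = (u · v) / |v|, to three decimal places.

u · v = 6·(-12) + 14·(-6) + (-12)·(-6) = -72 - 84 + 72 = -84
|v| = √(144 + 36 + 36) = √216 ≈ 14.6969
comp_v u = -84 / √216 ≈ -5.715

-5.715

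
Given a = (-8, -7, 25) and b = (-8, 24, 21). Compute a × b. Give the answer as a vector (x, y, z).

(-747, -32, -248)

i: (-7)·21 - 25·24 = -147 - 600 = -747
j: 25·(-8) - (-8)·21 = -200 - (-168) = -32
k: (-8)·24 - (-7)·(-8) = -192 - 56 = -248
a × b = (-747, -32, -248)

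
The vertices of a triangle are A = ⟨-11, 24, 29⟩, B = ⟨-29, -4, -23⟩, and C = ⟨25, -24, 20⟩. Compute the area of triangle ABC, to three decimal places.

1780.244

AB = (-18, -28, -52),  AC = (36, -48, -9)
i: (-28)·(-9) - (-52)·(-48) = 252 - 2496 = -2244
j: (-52)·36 - (-18)·(-9) = -1872 - 162 = -2034
k: (-18)·(-48) - (-28)·36 = 864 - (-1008) = 1872
AB × AC = (-2244, -2034, 1872)
|AB × AC| = √12677076 ≈ 3560.4882
area = ½ · 3560.4882 ≈ 1780.244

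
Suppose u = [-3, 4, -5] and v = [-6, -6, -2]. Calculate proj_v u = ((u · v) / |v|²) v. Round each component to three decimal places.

(-0.316, -0.316, -0.105)

u · v = (-3)·(-6) + 4·(-6) + (-5)·(-2) = 18 - 24 + 10 = 4
|v|² = 36 + 36 + 4 = 76
proj_v u = (4/76) · (-6, -6, -2) ≈ (-0.316, -0.316, -0.105)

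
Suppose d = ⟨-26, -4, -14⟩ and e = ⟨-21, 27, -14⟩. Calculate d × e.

i: (-4)·(-14) - (-14)·27 = 56 - (-378) = 434
j: (-14)·(-21) - (-26)·(-14) = 294 - 364 = -70
k: (-26)·27 - (-4)·(-21) = -702 - 84 = -786
d × e = (434, -70, -786)

(434, -70, -786)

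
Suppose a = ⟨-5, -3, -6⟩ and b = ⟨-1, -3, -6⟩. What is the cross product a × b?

(0, -24, 12)

i: (-3)·(-6) - (-6)·(-3) = 18 - 18 = 0
j: (-6)·(-1) - (-5)·(-6) = 6 - 30 = -24
k: (-5)·(-3) - (-3)·(-1) = 15 - 3 = 12
a × b = (0, -24, 12)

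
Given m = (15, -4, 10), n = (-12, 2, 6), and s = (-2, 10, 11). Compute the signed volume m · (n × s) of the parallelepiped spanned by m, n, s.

n × s:
i: 2·11 - 6·10 = 22 - 60 = -38
j: 6·(-2) - (-12)·11 = -12 - (-132) = 120
k: (-12)·10 - 2·(-2) = -120 - (-4) = -116
n × s = (-38, 120, -116)
m · (n × s) = 15·(-38) + (-4)·120 + 10·(-116) = -570 - 480 - 1160 = -2210

-2210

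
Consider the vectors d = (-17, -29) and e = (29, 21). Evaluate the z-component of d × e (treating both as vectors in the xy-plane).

(-17)·21 - (-29)·29 = -357 - (-841) = 484

484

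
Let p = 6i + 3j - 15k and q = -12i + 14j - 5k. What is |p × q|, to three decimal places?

310.685

i: 3·(-5) - (-15)·14 = -15 - (-210) = 195
j: (-15)·(-12) - 6·(-5) = 180 - (-30) = 210
k: 6·14 - 3·(-12) = 84 - (-36) = 120
p × q = (195, 210, 120)
|p × q| = √(195² + 210² + 120²) = √96525 ≈ 310.6847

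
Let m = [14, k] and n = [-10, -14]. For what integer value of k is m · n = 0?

m · n = 14·(-10) + k·(-14) = -140 - 14k
Set equal to 0: -14k = 140, so k = -10.

-10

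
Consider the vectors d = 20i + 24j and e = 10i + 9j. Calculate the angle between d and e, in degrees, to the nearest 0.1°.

d · e = 20·10 + 24·9 = 200 + 216 = 416
|d|² = 400 + 576 = 976,  |d| = √976 ≈ 31.240999
|e|² = 100 + 81 = 181,  |e| = √181 ≈ 13.453624
cos θ = 416 / (31.240999 · 13.453624) ≈ 0.98976
θ = arccos(0.98976) ≈ 8.2°

8.2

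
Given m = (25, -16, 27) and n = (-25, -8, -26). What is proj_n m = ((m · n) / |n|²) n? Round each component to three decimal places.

(21.960, 7.027, 22.838)

m · n = 25·(-25) + (-16)·(-8) + 27·(-26) = -625 + 128 - 702 = -1199
|n|² = 625 + 64 + 676 = 1365
proj_n m = (-1199/1365) · (-25, -8, -26) ≈ (21.960, 7.027, 22.838)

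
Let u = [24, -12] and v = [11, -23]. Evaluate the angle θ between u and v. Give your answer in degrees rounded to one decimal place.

37.9

u · v = 24·11 + (-12)·(-23) = 264 + 276 = 540
|u|² = 576 + 144 = 720,  |u| = √720 ≈ 26.832816
|v|² = 121 + 529 = 650,  |v| = √650 ≈ 25.495098
cos θ = 540 / (26.832816 · 25.495098) ≈ 0.78935
θ = arccos(0.78935) ≈ 37.9°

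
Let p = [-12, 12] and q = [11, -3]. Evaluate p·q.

p · q = (-12)·11 + 12·(-3) = -132 - 36 = -168

-168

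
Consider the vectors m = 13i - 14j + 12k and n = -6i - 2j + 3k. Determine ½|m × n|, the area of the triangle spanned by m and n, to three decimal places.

i: (-14)·3 - 12·(-2) = -42 - (-24) = -18
j: 12·(-6) - 13·3 = -72 - 39 = -111
k: 13·(-2) - (-14)·(-6) = -26 - 84 = -110
m × n = (-18, -111, -110)
|m × n| = √((-18)² + (-111)² + (-110)²) = √24745 ≈ 157.3054
area = ½ · 157.3054 ≈ 78.653

78.653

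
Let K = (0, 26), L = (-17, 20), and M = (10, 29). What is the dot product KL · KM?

-188

KL = L − K = (-17, -6)
KM = M − K = (10, 3)
KL · KM = (-17)·10 + (-6)·3 = -170 - 18 = -188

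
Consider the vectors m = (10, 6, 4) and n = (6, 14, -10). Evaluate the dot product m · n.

104

m · n = 10·6 + 6·14 + 4·(-10) = 60 + 84 - 40 = 104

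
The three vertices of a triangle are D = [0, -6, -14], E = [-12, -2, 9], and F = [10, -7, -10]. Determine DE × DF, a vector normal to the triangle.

DE = (-12, 4, 23)
DF = (10, -1, 4)
i: 4·4 - 23·(-1) = 16 - (-23) = 39
j: 23·10 - (-12)·4 = 230 - (-48) = 278
k: (-12)·(-1) - 4·10 = 12 - 40 = -28
DE × DF = (39, 278, -28)

(39, 278, -28)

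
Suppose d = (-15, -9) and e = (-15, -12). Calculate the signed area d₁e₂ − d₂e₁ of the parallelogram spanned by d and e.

(-15)·(-12) - (-9)·(-15) = 180 - 135 = 45

45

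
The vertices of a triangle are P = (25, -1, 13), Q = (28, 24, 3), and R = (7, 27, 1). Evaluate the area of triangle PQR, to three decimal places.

288.189

PQ = (3, 25, -10),  PR = (-18, 28, -12)
i: 25·(-12) - (-10)·28 = -300 - (-280) = -20
j: (-10)·(-18) - 3·(-12) = 180 - (-36) = 216
k: 3·28 - 25·(-18) = 84 - (-450) = 534
PQ × PR = (-20, 216, 534)
|PQ × PR| = √332212 ≈ 576.3783
area = ½ · 576.3783 ≈ 288.189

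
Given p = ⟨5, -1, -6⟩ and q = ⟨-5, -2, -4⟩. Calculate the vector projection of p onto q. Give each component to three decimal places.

p · q = 5·(-5) + (-1)·(-2) + (-6)·(-4) = -25 + 2 + 24 = 1
|q|² = 25 + 4 + 16 = 45
proj_q p = (1/45) · (-5, -2, -4) ≈ (-0.111, -0.044, -0.089)

(-0.111, -0.044, -0.089)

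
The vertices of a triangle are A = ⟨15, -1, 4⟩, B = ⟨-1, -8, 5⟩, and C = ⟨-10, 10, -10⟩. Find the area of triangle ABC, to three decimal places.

219.528

AB = (-16, -7, 1),  AC = (-25, 11, -14)
i: (-7)·(-14) - 1·11 = 98 - 11 = 87
j: 1·(-25) - (-16)·(-14) = -25 - 224 = -249
k: (-16)·11 - (-7)·(-25) = -176 - 175 = -351
AB × AC = (87, -249, -351)
|AB × AC| = √192771 ≈ 439.0569
area = ½ · 439.0569 ≈ 219.528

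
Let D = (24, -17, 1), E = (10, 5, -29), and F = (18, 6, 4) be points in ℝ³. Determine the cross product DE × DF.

DE = (-14, 22, -30)
DF = (-6, 23, 3)
i: 22·3 - (-30)·23 = 66 - (-690) = 756
j: (-30)·(-6) - (-14)·3 = 180 - (-42) = 222
k: (-14)·23 - 22·(-6) = -322 - (-132) = -190
DE × DF = (756, 222, -190)

(756, 222, -190)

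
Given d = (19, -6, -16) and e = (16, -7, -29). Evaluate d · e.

810

d · e = 19·16 + (-6)·(-7) + (-16)·(-29) = 304 + 42 + 464 = 810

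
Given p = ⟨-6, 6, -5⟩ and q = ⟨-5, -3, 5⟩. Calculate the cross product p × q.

i: 6·5 - (-5)·(-3) = 30 - 15 = 15
j: (-5)·(-5) - (-6)·5 = 25 - (-30) = 55
k: (-6)·(-3) - 6·(-5) = 18 - (-30) = 48
p × q = (15, 55, 48)

(15, 55, 48)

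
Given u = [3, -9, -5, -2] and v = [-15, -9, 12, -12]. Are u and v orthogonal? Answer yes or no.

yes

u · v = 3·(-15) + (-9)·(-9) + (-5)·12 + (-2)·(-12) = -45 + 81 - 60 + 24 = 0
Zero, so the vectors are orthogonal.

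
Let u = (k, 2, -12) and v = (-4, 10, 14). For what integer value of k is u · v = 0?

-37

u · v = k·(-4) + 2·10 + (-12)·14 = -148 - 4k
Set equal to 0: -4k = 148, so k = -37.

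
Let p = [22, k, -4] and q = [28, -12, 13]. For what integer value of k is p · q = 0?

47

p · q = 22·28 + k·(-12) + (-4)·13 = 564 - 12k
Set equal to 0: -12k = -564, so k = 47.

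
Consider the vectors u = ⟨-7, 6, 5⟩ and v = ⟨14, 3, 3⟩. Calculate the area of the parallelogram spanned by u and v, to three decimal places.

138.978

i: 6·3 - 5·3 = 18 - 15 = 3
j: 5·14 - (-7)·3 = 70 - (-21) = 91
k: (-7)·3 - 6·14 = -21 - 84 = -105
u × v = (3, 91, -105)
|u × v| = √(3² + 91² + (-105)²) = √19315 ≈ 138.9784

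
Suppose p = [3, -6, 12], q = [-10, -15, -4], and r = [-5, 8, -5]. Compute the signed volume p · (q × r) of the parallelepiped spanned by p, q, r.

-1359

q × r:
i: (-15)·(-5) - (-4)·8 = 75 - (-32) = 107
j: (-4)·(-5) - (-10)·(-5) = 20 - 50 = -30
k: (-10)·8 - (-15)·(-5) = -80 - 75 = -155
q × r = (107, -30, -155)
p · (q × r) = 3·107 + (-6)·(-30) + 12·(-155) = 321 + 180 - 1860 = -1359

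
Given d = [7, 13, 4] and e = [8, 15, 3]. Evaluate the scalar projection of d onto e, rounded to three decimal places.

d · e = 7·8 + 13·15 + 4·3 = 56 + 195 + 12 = 263
|e| = √(64 + 225 + 9) = √298 ≈ 17.2627
comp_e d = 263 / √298 ≈ 15.235

15.235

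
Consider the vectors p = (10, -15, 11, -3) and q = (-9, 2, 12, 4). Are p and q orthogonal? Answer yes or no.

yes

p · q = 10·(-9) + (-15)·2 + 11·12 + (-3)·4 = -90 - 30 + 132 - 12 = 0
Zero, so the vectors are orthogonal.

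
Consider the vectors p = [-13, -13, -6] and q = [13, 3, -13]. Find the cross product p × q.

i: (-13)·(-13) - (-6)·3 = 169 - (-18) = 187
j: (-6)·13 - (-13)·(-13) = -78 - 169 = -247
k: (-13)·3 - (-13)·13 = -39 - (-169) = 130
p × q = (187, -247, 130)

(187, -247, 130)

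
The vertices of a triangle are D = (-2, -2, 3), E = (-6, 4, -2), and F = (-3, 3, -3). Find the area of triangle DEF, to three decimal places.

DE = (-4, 6, -5),  DF = (-1, 5, -6)
i: 6·(-6) - (-5)·5 = -36 - (-25) = -11
j: (-5)·(-1) - (-4)·(-6) = 5 - 24 = -19
k: (-4)·5 - 6·(-1) = -20 - (-6) = -14
DE × DF = (-11, -19, -14)
|DE × DF| = √678 ≈ 26.0384
area = ½ · 26.0384 ≈ 13.019

13.019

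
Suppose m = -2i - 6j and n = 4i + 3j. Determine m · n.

-26

m · n = (-2)·4 + (-6)·3 = -8 - 18 = -26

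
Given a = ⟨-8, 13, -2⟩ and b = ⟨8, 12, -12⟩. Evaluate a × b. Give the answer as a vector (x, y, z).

(-132, -112, -200)

i: 13·(-12) - (-2)·12 = -156 - (-24) = -132
j: (-2)·8 - (-8)·(-12) = -16 - 96 = -112
k: (-8)·12 - 13·8 = -96 - 104 = -200
a × b = (-132, -112, -200)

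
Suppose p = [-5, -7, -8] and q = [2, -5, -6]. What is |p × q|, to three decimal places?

60.341

i: (-7)·(-6) - (-8)·(-5) = 42 - 40 = 2
j: (-8)·2 - (-5)·(-6) = -16 - 30 = -46
k: (-5)·(-5) - (-7)·2 = 25 - (-14) = 39
p × q = (2, -46, 39)
|p × q| = √(2² + (-46)² + 39²) = √3641 ≈ 60.3407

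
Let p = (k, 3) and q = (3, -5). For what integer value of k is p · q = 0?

5

p · q = k·3 + 3·(-5) = -15 + 3k
Set equal to 0: 3k = 15, so k = 5.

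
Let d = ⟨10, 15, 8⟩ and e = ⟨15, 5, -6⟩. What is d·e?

177

d · e = 10·15 + 15·5 + 8·(-6) = 150 + 75 - 48 = 177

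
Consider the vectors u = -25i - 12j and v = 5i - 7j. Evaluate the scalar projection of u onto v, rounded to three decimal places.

-4.766

u · v = (-25)·5 + (-12)·(-7) = -125 + 84 = -41
|v| = √(25 + 49) = √74 ≈ 8.6023
comp_v u = -41 / √74 ≈ -4.766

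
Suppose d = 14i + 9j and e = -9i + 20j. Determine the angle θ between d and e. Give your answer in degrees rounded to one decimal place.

81.5

d · e = 14·(-9) + 9·20 = -126 + 180 = 54
|d|² = 196 + 81 = 277,  |d| = √277 ≈ 16.643317
|e|² = 81 + 400 = 481,  |e| = √481 ≈ 21.931712
cos θ = 54 / (16.643317 · 21.931712) ≈ 0.14794
θ = arccos(0.14794) ≈ 81.5°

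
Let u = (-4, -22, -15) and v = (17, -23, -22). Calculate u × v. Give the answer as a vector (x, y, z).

i: (-22)·(-22) - (-15)·(-23) = 484 - 345 = 139
j: (-15)·17 - (-4)·(-22) = -255 - 88 = -343
k: (-4)·(-23) - (-22)·17 = 92 - (-374) = 466
u × v = (139, -343, 466)

(139, -343, 466)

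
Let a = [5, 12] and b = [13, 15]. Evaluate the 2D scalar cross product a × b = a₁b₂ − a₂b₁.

5·15 - 12·13 = 75 - 156 = -81

-81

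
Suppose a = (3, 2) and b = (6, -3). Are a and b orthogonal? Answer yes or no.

a · b = 3·6 + 2·(-3) = 18 - 6 = 12
Nonzero, so the vectors are not orthogonal.

no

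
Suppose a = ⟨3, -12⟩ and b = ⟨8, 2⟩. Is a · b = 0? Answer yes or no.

yes

a · b = 3·8 + (-12)·2 = 24 - 24 = 0
Zero, so the vectors are orthogonal.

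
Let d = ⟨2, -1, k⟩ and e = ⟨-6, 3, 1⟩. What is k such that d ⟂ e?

15

d · e = 2·(-6) + (-1)·3 + k·1 = -15 + 1k
Set equal to 0: 1k = 15, so k = 15.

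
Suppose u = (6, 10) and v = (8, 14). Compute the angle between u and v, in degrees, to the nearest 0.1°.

u · v = 6·8 + 10·14 = 48 + 140 = 188
|u|² = 36 + 100 = 136,  |u| = √136 ≈ 11.661904
|v|² = 64 + 196 = 260,  |v| = √260 ≈ 16.124515
cos θ = 188 / (11.661904 · 16.124515) ≈ 0.99977
θ = arccos(0.99977) ≈ 1.2°

1.2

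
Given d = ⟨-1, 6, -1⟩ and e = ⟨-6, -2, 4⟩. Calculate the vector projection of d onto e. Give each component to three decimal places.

d · e = (-1)·(-6) + 6·(-2) + (-1)·4 = 6 - 12 - 4 = -10
|e|² = 36 + 4 + 16 = 56
proj_e d = (-10/56) · (-6, -2, 4) ≈ (1.071, 0.357, -0.714)

(1.071, 0.357, -0.714)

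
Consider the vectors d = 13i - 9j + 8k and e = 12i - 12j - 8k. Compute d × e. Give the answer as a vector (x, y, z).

(168, 200, -48)

i: (-9)·(-8) - 8·(-12) = 72 - (-96) = 168
j: 8·12 - 13·(-8) = 96 - (-104) = 200
k: 13·(-12) - (-9)·12 = -156 - (-108) = -48
d × e = (168, 200, -48)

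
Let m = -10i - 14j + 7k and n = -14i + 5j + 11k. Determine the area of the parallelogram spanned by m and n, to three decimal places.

310.453

i: (-14)·11 - 7·5 = -154 - 35 = -189
j: 7·(-14) - (-10)·11 = -98 - (-110) = 12
k: (-10)·5 - (-14)·(-14) = -50 - 196 = -246
m × n = (-189, 12, -246)
|m × n| = √((-189)² + 12² + (-246)²) = √96381 ≈ 310.4529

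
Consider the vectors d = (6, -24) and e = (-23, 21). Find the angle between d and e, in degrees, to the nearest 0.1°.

d · e = 6·(-23) + (-24)·21 = -138 - 504 = -642
|d|² = 36 + 576 = 612,  |d| = √612 ≈ 24.738634
|e|² = 529 + 441 = 970,  |e| = √970 ≈ 31.144823
cos θ = -642 / (24.738634 · 31.144823) ≈ -0.83325
θ = arccos(-0.83325) ≈ 146.4°

146.4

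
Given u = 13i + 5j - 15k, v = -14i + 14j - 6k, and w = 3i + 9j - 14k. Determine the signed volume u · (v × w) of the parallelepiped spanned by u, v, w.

v × w:
i: 14·(-14) - (-6)·9 = -196 - (-54) = -142
j: (-6)·3 - (-14)·(-14) = -18 - 196 = -214
k: (-14)·9 - 14·3 = -126 - 42 = -168
v × w = (-142, -214, -168)
u · (v × w) = 13·(-142) + 5·(-214) + (-15)·(-168) = -1846 - 1070 + 2520 = -396

-396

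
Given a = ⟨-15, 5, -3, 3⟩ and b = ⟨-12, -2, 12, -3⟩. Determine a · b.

125

a · b = (-15)·(-12) + 5·(-2) + (-3)·12 + 3·(-3) = 180 - 10 - 36 - 9 = 125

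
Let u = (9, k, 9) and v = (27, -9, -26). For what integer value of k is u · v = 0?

1

u · v = 9·27 + k·(-9) + 9·(-26) = 9 - 9k
Set equal to 0: -9k = -9, so k = 1.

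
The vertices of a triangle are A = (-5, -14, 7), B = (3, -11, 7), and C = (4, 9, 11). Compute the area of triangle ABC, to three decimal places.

AB = (8, 3, 0),  AC = (9, 23, 4)
i: 3·4 - 0·23 = 12 - 0 = 12
j: 0·9 - 8·4 = 0 - 32 = -32
k: 8·23 - 3·9 = 184 - 27 = 157
AB × AC = (12, -32, 157)
|AB × AC| = √25817 ≈ 160.6767
area = ½ · 160.6767 ≈ 80.338

80.338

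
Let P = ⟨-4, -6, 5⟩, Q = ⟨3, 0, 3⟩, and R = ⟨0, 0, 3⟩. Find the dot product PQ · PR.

PQ = Q − P = (7, 6, -2)
PR = R − P = (4, 6, -2)
PQ · PR = 7·4 + 6·6 + (-2)·(-2) = 28 + 36 + 4 = 68

68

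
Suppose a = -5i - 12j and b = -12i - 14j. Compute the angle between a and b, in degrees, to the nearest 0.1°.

18.0

a · b = (-5)·(-12) + (-12)·(-14) = 60 + 168 = 228
|a|² = 25 + 144 = 169,  |a| = √169 ≈ 13.000000
|b|² = 144 + 196 = 340,  |b| = √340 ≈ 18.439089
cos θ = 228 / (13.000000 · 18.439089) ≈ 0.95116
θ = arccos(0.95116) ≈ 18.0°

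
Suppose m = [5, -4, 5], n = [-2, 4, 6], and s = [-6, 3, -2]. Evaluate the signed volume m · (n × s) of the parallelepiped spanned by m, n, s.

n × s:
i: 4·(-2) - 6·3 = -8 - 18 = -26
j: 6·(-6) - (-2)·(-2) = -36 - 4 = -40
k: (-2)·3 - 4·(-6) = -6 - (-24) = 18
n × s = (-26, -40, 18)
m · (n × s) = 5·(-26) + (-4)·(-40) + 5·18 = -130 + 160 + 90 = 120

120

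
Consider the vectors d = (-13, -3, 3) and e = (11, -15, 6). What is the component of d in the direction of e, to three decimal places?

d · e = (-13)·11 + (-3)·(-15) + 3·6 = -143 + 45 + 18 = -80
|e| = √(121 + 225 + 36) = √382 ≈ 19.5448
comp_e d = -80 / √382 ≈ -4.093

-4.093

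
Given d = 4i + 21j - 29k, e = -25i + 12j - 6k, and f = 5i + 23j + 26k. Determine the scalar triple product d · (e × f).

e × f:
i: 12·26 - (-6)·23 = 312 - (-138) = 450
j: (-6)·5 - (-25)·26 = -30 - (-650) = 620
k: (-25)·23 - 12·5 = -575 - 60 = -635
e × f = (450, 620, -635)
d · (e × f) = 4·450 + 21·620 + (-29)·(-635) = 1800 + 13020 + 18415 = 33235

33235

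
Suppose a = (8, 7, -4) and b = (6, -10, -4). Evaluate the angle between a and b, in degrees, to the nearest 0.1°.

a · b = 8·6 + 7·(-10) + (-4)·(-4) = 48 - 70 + 16 = -6
|a|² = 64 + 49 + 16 = 129,  |a| = √129 ≈ 11.357817
|b|² = 36 + 100 + 16 = 152,  |b| = √152 ≈ 12.328828
cos θ = -6 / (11.357817 · 12.328828) ≈ -0.04285
θ = arccos(-0.04285) ≈ 92.5°

92.5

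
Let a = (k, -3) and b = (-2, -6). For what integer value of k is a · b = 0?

a · b = k·(-2) + (-3)·(-6) = 18 - 2k
Set equal to 0: -2k = -18, so k = 9.

9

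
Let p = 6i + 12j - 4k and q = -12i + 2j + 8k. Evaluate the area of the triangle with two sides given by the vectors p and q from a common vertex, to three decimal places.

i: 12·8 - (-4)·2 = 96 - (-8) = 104
j: (-4)·(-12) - 6·8 = 48 - 48 = 0
k: 6·2 - 12·(-12) = 12 - (-144) = 156
p × q = (104, 0, 156)
|p × q| = √(104² + 0² + 156²) = √35152 ≈ 187.4887
area = ½ · 187.4887 ≈ 93.744

93.744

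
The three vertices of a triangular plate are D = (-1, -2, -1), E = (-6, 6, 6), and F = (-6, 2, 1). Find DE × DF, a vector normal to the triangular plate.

(-12, -25, 20)

DE = (-5, 8, 7)
DF = (-5, 4, 2)
i: 8·2 - 7·4 = 16 - 28 = -12
j: 7·(-5) - (-5)·2 = -35 - (-10) = -25
k: (-5)·4 - 8·(-5) = -20 - (-40) = 20
DE × DF = (-12, -25, 20)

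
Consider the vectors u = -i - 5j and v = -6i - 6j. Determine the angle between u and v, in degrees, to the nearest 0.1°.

u · v = (-1)·(-6) + (-5)·(-6) = 6 + 30 = 36
|u|² = 1 + 25 = 26,  |u| = √26 ≈ 5.099020
|v|² = 36 + 36 = 72,  |v| = √72 ≈ 8.485281
cos θ = 36 / (5.099020 · 8.485281) ≈ 0.83205
θ = arccos(0.83205) ≈ 33.7°

33.7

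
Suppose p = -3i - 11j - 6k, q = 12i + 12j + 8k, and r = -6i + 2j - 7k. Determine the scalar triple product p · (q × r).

-672

q × r:
i: 12·(-7) - 8·2 = -84 - 16 = -100
j: 8·(-6) - 12·(-7) = -48 - (-84) = 36
k: 12·2 - 12·(-6) = 24 - (-72) = 96
q × r = (-100, 36, 96)
p · (q × r) = (-3)·(-100) + (-11)·36 + (-6)·96 = 300 - 396 - 576 = -672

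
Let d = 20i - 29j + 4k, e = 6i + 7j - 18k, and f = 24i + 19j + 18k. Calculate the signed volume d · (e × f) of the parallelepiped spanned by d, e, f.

24804

e × f:
i: 7·18 - (-18)·19 = 126 - (-342) = 468
j: (-18)·24 - 6·18 = -432 - 108 = -540
k: 6·19 - 7·24 = 114 - 168 = -54
e × f = (468, -540, -54)
d · (e × f) = 20·468 + (-29)·(-540) + 4·(-54) = 9360 + 15660 - 216 = 24804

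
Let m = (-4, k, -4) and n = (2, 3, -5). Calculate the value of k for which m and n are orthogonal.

-4

m · n = (-4)·2 + k·3 + (-4)·(-5) = 12 + 3k
Set equal to 0: 3k = -12, so k = -4.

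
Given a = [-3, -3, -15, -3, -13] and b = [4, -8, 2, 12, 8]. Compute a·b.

-158

a · b = (-3)·4 + (-3)·(-8) + (-15)·2 + (-3)·12 + (-13)·8 = -12 + 24 - 30 - 36 - 104 = -158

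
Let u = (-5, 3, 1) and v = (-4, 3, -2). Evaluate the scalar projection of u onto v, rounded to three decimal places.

u · v = (-5)·(-4) + 3·3 + 1·(-2) = 20 + 9 - 2 = 27
|v| = √(16 + 9 + 4) = √29 ≈ 5.3852
comp_v u = 27 / √29 ≈ 5.014

5.014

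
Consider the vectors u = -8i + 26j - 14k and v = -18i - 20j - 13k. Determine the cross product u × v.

i: 26·(-13) - (-14)·(-20) = -338 - 280 = -618
j: (-14)·(-18) - (-8)·(-13) = 252 - 104 = 148
k: (-8)·(-20) - 26·(-18) = 160 - (-468) = 628
u × v = (-618, 148, 628)

(-618, 148, 628)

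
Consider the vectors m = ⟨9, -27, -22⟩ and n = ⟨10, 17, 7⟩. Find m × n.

(185, -283, 423)

i: (-27)·7 - (-22)·17 = -189 - (-374) = 185
j: (-22)·10 - 9·7 = -220 - 63 = -283
k: 9·17 - (-27)·10 = 153 - (-270) = 423
m × n = (185, -283, 423)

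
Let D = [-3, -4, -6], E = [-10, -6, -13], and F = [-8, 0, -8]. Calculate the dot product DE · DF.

DE = E − D = (-7, -2, -7)
DF = F − D = (-5, 4, -2)
DE · DF = (-7)·(-5) + (-2)·4 + (-7)·(-2) = 35 - 8 + 14 = 41

41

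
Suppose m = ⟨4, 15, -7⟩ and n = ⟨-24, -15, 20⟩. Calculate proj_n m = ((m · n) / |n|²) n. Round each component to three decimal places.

(9.212, 5.758, -7.677)

m · n = 4·(-24) + 15·(-15) + (-7)·20 = -96 - 225 - 140 = -461
|n|² = 576 + 225 + 400 = 1201
proj_n m = (-461/1201) · (-24, -15, 20) ≈ (9.212, 5.758, -7.677)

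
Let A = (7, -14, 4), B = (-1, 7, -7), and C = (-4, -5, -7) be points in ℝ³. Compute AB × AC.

AB = (-8, 21, -11)
AC = (-11, 9, -11)
i: 21·(-11) - (-11)·9 = -231 - (-99) = -132
j: (-11)·(-11) - (-8)·(-11) = 121 - 88 = 33
k: (-8)·9 - 21·(-11) = -72 - (-231) = 159
AB × AC = (-132, 33, 159)

(-132, 33, 159)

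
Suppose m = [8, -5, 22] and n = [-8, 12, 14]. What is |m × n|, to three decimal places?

444.563

i: (-5)·14 - 22·12 = -70 - 264 = -334
j: 22·(-8) - 8·14 = -176 - 112 = -288
k: 8·12 - (-5)·(-8) = 96 - 40 = 56
m × n = (-334, -288, 56)
|m × n| = √((-334)² + (-288)² + 56²) = √197636 ≈ 444.5627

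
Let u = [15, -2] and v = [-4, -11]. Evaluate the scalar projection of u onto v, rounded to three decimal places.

-3.247

u · v = 15·(-4) + (-2)·(-11) = -60 + 22 = -38
|v| = √(16 + 121) = √137 ≈ 11.7047
comp_v u = -38 / √137 ≈ -3.247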